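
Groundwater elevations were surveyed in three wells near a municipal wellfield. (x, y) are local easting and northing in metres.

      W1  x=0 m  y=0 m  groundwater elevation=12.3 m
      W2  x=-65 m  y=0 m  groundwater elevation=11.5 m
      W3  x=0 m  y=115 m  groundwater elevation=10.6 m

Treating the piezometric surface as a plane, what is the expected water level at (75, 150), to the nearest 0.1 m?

∂h/∂x = (11.5 − 12.3) / (-65 − 0) = +0.01231
∂h/∂y = (10.6 − 12.3) / (115 − 0) = -0.01478
h(75, 150) = 12.3 + (+0.01231)·(75) + (-0.01478)·(150) = 12.3 +0.923 -2.217 = 11.006 m.

11.0 m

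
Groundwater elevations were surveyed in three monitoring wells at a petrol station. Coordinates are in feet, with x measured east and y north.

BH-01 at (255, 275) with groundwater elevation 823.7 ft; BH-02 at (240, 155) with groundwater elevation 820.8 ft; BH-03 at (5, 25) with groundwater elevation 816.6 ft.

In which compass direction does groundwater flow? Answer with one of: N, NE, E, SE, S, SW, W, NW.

With h = a·x + b·y + c and BH-01 as origin, the differences give:
  (-15)·a + (-120)·b = -2.9
  (-250)·a + (-250)·b = -7.1
Eliminate b (×(-250) and ×(-120), subtract): -26250·a = -127.00 → a = ∂h/∂x = +0.004838
Back-substitute: b = ∂h/∂y = +0.02356.
Flow = −∇h = (-0.004838 east, -0.02356 north), which points south.

S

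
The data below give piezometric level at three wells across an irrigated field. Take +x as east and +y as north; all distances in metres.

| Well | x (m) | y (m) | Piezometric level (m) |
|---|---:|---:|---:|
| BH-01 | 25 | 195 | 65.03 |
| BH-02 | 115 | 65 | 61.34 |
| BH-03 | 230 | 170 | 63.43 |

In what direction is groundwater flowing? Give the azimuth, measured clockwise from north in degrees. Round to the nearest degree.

Taking BH-01 as reference: BH-02−BH-01 = (90, -130, -3.69); BH-03−BH-01 = (205, -25, -1.60).
Solve a·Δx + b·Δy = Δh: det = 90·(-25) − 205·(-130) = 24400.
∂h/∂x = [(-3.69)·(-25) − (-1.60)·(-130)] / 24400 = -0.004744
∂h/∂y = [90·(-1.60) − 205·(-3.69)] / 24400 = +0.02510
Flow direction (−∇h) has components (+0.004744 E, -0.02510 N).
Azimuth = atan2(E, N) = atan2(+0.004744, -0.02510) = 169.3° ≈ 169°.

169°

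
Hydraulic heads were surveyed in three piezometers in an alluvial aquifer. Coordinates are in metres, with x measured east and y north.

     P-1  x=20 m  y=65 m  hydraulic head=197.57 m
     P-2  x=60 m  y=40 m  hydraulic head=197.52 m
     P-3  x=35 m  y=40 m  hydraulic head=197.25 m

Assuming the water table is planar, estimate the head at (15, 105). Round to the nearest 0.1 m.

Taking P-1 as reference: P-2−P-1 = (40, -25, -0.05); P-3−P-1 = (15, -25, -0.32).
Determinant of the coordinate differences = 40·(-25) − 15·(-25) = -625.
∂h/∂x = [(-0.05)·(-25) − (-0.32)·(-25)] / -625 = +0.01080
∂h/∂y = [40·(-0.32) − 15·(-0.05)] / -625 = +0.01928
h(15, 105) = 197.57 + (+0.01080)·(-5) + (+0.01928)·(40) = 197.57 -0.054 +0.771 = 198.287 m.

198.3 m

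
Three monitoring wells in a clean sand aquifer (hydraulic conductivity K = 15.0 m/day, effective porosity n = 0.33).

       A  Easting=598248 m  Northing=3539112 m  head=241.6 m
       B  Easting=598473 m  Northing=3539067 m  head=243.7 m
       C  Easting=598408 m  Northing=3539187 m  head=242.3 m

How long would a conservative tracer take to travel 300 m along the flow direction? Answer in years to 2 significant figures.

1.7 years

With h = a·x + b·y + c and A as origin, the differences give:
  225·a + (-45)·b = +2.1
  160·a + 75·b = +0.7
Eliminate b (×75 and ×(-45), subtract): 24075·a = 189.00 → a = ∂h/∂x = +0.007850
Back-substitute: b = ∂h/∂y = -0.007414.
|∇h| = √(0.007850² + -0.007414²) = 0.0108
Seepage velocity v = K·i/n = 15.0 × 0.0108 / 0.33 = 0.4909 m/day.
t = 300 / 0.4909 = 611.1 days = 1.67 years.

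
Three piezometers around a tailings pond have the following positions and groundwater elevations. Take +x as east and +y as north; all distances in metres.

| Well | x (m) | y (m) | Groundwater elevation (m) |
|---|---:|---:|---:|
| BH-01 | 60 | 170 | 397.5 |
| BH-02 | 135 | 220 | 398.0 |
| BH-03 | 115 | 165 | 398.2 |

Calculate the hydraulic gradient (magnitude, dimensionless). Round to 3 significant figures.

0.0144

Taking BH-01 as reference: BH-02−BH-01 = (75, 50, +0.5); BH-03−BH-01 = (55, -5, +0.7).
Determinant of the coordinate differences = 75·(-5) − 55·50 = -3125.
∂h/∂x = [(+0.5)·(-5) − (+0.7)·50] / -3125 = +0.01200
∂h/∂y = [75·(+0.7) − 55·(+0.5)] / -3125 = -0.008000
|∇h| = √(0.01200² + -0.008000²) = 0.01442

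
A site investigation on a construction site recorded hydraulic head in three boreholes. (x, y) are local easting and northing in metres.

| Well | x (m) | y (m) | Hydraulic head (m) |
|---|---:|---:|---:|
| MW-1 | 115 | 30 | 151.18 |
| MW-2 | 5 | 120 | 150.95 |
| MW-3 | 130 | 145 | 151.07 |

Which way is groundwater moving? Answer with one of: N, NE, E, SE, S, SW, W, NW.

NW

Three-point gradient (reference MW-1): Δ to MW-2 = (-110, 90, -0.23), Δ to MW-3 = (15, 115, -0.11).
∂h/∂x = +0.001182, ∂h/∂y = -0.001111 (det = -14000).
Flow = −∇h = (-0.001182 east, +0.001111 north), which points northwest.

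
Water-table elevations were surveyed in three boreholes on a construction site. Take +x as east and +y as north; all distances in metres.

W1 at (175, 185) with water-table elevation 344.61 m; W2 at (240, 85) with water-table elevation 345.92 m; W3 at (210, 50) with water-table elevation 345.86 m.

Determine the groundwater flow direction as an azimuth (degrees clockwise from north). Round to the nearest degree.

Differences from W1: to W2 (Δx, Δy, Δh) = (65, -100, +1.31); to W3 = (35, -135, +1.25).
Determinant of the coordinate differences = 65·(-135) − 35·(-100) = -5275.
∂h/∂x = [(+1.31)·(-135) − (+1.25)·(-100)] / -5275 = +0.009829
∂h/∂y = [65·(+1.25) − 35·(+1.31)] / -5275 = -0.006711
Flow direction (−∇h) has components (-0.009829 E, +0.006711 N).
Azimuth = atan2(E, N) = atan2(-0.009829, +0.006711) = 304.3° ≈ 304°.

304°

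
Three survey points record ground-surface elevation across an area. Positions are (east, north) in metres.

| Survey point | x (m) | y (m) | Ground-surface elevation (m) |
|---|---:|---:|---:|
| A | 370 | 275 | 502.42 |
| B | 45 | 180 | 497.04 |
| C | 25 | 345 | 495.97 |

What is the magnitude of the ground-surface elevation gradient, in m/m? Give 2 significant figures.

With z = a·x + b·y + c and A as origin, the differences give:
  (-325)·a + (-95)·b = -5.38
  (-345)·a + 70·b = -6.45
Eliminate b (×70 and ×(-95), subtract): -55525·a = -989.350 → a = ∂z/∂x = +0.01782
Back-substitute: b = ∂z/∂y = -0.004325.
|∇f| = √(0.01782² + -0.004325²) = 0.01834 m/m

0.018 m/m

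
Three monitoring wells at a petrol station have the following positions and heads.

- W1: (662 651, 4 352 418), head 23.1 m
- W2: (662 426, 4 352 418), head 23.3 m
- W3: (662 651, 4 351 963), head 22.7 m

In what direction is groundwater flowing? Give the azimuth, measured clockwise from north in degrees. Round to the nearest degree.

135°

∂h/∂x = (23.3 − 23.1) / (662426 − 662651) = -0.0008889
∂h/∂y = (22.7 − 23.1) / (4351963 − 4352418) = +0.0008791
Flow direction (−∇h) has components (+0.0008889 E, -0.0008791 N).
Azimuth = atan2(E, N) = atan2(+0.0008889, -0.0008791) = 134.7° ≈ 135°.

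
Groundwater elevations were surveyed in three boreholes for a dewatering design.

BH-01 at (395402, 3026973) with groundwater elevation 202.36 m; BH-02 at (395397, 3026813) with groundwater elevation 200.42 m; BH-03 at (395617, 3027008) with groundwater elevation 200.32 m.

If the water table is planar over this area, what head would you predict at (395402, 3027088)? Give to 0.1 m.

203.8 m

Differences from BH-01: to BH-02 (Δx, Δy, Δh) = (-5, -160, -1.94); to BH-03 = (215, 35, -2.04).
Solve a·Δx + b·Δy = Δh: det = (-5)·35 − 215·(-160) = 34225.
∂h/∂x = [(-1.94)·35 − (-2.04)·(-160)] / 34225 = -0.01152
∂h/∂y = [(-5)·(-2.04) − 215·(-1.94)] / 34225 = +0.01249
h(395402, 3027088) = 202.36 + (-0.01152)·(0) + (+0.01249)·(115) = 202.36 -0.000 +1.436 = 203.796 m.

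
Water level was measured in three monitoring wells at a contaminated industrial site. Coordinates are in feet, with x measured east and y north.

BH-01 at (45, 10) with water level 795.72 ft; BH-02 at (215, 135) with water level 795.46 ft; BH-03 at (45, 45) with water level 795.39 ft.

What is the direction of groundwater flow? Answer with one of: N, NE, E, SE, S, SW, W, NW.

With h = a·x + b·y + c and BH-01 as origin, the differences give:
  170·a + 125·b = -0.26
  0·a + 35·b = -0.33
Eliminate b (×35 and ×125, subtract): 5950·a = 32.150 → a = ∂h/∂x = +0.005403
Back-substitute: b = ∂h/∂y = -0.009429.
Flow = −∇h = (-0.005403 east, +0.009429 north), which points northwest.

NW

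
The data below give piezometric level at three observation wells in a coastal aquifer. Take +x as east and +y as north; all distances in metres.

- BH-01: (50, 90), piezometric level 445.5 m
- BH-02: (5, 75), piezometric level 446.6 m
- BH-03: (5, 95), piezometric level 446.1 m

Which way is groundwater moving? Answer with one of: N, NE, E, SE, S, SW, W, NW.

NE

Taking BH-01 as reference: BH-02−BH-01 = (-45, -15, +1.1); BH-03−BH-01 = (-45, 5, +0.6).
Determinant of the coordinate differences = (-45)·5 − (-45)·(-15) = -900.
∂h/∂x = [(+1.1)·5 − (+0.6)·(-15)] / -900 = -0.01611
∂h/∂y = [(-45)·(+0.6) − (-45)·(+1.1)] / -900 = -0.02500
Flow = −∇h = (+0.01611 east, +0.02500 north), which points northeast.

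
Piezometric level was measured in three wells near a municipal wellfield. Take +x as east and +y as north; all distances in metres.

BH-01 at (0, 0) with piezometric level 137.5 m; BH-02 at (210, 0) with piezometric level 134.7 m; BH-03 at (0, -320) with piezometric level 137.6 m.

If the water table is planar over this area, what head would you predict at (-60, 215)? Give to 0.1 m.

138.2 m

∂h/∂x = (134.7 − 137.5) / (210 − 0) = -0.01333
∂h/∂y = (137.6 − 137.5) / (-320 − 0) = -0.0003125
h(-60, 215) = 137.5 + (-0.01333)·(-60) + (-0.0003125)·(215) = 137.5 +0.800 -0.067 = 138.233 m.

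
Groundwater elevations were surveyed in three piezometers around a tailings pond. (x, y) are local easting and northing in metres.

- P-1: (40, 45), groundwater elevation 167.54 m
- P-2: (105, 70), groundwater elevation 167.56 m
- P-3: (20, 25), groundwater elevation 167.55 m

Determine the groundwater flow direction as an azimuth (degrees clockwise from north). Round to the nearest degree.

328°

With h = a·x + b·y + c and P-1 as origin, the differences give:
  65·a + 25·b = +0.02
  (-20)·a + (-20)·b = +0.01
Eliminate b (×(-20) and ×25, subtract): -800·a = -0.650 → a = ∂h/∂x = +0.0008125
Back-substitute: b = ∂h/∂y = -0.001313.
Flow direction (−∇h) has components (-0.0008125 E, +0.001313 N).
Azimuth = atan2(E, N) = atan2(-0.0008125, +0.001313) = 328.2° ≈ 328°.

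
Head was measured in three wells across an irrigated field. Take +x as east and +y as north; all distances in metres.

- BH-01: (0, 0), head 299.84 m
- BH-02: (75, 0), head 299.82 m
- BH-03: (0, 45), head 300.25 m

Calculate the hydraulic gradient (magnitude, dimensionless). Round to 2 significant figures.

∂h/∂x = (299.82 − 299.84) / (75 − 0) = -0.0002667
∂h/∂y = (300.25 − 299.84) / (45 − 0) = +0.009111
|∇h| = √(-0.0002667² + 0.009111²) = 0.009115

0.0091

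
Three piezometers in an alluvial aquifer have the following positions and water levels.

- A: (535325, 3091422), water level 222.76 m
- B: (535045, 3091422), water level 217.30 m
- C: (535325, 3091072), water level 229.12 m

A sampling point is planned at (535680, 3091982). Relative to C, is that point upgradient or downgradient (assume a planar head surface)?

downgradient

∂h/∂x = (217.30 − 222.76) / (535045 − 535325) = +0.01950
∂h/∂y = (229.12 − 222.76) / (3091072 − 3091422) = -0.01817
Head at (535680, 3091982) = 222.76 + (+0.01950)·(355) + (-0.01817)·(560) = 219.51 m.
That is lower than the 229.12 m at C, so the point is downgradient.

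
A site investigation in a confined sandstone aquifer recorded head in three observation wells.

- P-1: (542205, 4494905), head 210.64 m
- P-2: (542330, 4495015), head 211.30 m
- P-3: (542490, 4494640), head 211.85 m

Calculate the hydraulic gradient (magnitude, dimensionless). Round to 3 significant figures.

Taking P-1 as reference: P-2−P-1 = (125, 110, +0.66); P-3−P-1 = (285, -265, +1.21).
Determinant of the coordinate differences = 125·(-265) − 285·110 = -64475.
∂h/∂x = [(+0.66)·(-265) − (+1.21)·110] / -64475 = +0.004777
∂h/∂y = [125·(+1.21) − 285·(+0.66)] / -64475 = +0.0005715
|∇h| = √(0.004777² + 0.0005715²) = 0.004811

0.00481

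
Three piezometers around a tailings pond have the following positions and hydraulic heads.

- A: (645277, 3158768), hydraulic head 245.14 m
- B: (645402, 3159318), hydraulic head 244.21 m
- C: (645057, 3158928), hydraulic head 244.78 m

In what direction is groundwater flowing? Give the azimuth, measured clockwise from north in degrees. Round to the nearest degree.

349°

Taking A as reference: B−A = (125, 550, -0.93); C−A = (-220, 160, -0.36).
Determinant of the coordinate differences = 125·160 − (-220)·550 = 141000.
∂h/∂x = [(-0.93)·160 − (-0.36)·550] / 141000 = +0.0003489
∂h/∂y = [125·(-0.36) − (-220)·(-0.93)] / 141000 = -0.001770
Flow direction (−∇h) has components (-0.0003489 E, +0.001770 N).
Azimuth = atan2(E, N) = atan2(-0.0003489, +0.001770) = 348.8° ≈ 349°.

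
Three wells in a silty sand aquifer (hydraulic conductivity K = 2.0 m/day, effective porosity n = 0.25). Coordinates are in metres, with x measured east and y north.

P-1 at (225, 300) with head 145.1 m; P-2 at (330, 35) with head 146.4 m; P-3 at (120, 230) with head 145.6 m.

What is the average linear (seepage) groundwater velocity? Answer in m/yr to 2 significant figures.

16 m/yr

With h = a·x + b·y + c and P-1 as origin, the differences give:
  105·a + (-265)·b = +1.3
  (-105)·a + (-70)·b = +0.5
Eliminate b (×(-70) and ×(-265), subtract): -35175·a = 41.50 → a = ∂h/∂x = -0.001180
Back-substitute: b = ∂h/∂y = -0.005373.
|∇h| = √(-0.001180² + -0.005373²) = 0.005501
Seepage velocity v = K·i/n = 2.0 × 0.005501 / 0.25 = 0.04401 m/day = 16.07 m/yr.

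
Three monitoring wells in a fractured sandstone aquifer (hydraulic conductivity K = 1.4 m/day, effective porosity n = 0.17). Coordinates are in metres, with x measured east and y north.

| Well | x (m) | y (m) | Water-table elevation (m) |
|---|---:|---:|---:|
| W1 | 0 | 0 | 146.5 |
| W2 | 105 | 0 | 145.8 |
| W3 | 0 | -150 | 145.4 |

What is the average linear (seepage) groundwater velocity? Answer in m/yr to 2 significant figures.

∂h/∂x = (145.8 − 146.5) / (105 − 0) = -0.006667
∂h/∂y = (145.4 − 146.5) / (-150 − 0) = +0.007333
|∇h| = √(-0.006667² + 0.007333²) = 0.009911
Seepage velocity v = K·i/n = 1.4 × 0.009911 / 0.17 = 0.08162 m/day = 29.81 m/yr.

30 m/yr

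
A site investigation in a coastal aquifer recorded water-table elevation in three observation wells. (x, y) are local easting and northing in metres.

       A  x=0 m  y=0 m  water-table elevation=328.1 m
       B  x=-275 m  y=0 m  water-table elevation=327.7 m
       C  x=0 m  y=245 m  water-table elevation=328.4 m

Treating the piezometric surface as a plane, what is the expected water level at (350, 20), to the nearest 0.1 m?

∂h/∂x = (327.7 − 328.1) / (-275 − 0) = +0.001455
∂h/∂y = (328.4 − 328.1) / (245 − 0) = +0.001224
h(350, 20) = 328.1 + (+0.001455)·(350) + (+0.001224)·(20) = 328.1 +0.509 +0.024 = 328.634 m.

328.6 m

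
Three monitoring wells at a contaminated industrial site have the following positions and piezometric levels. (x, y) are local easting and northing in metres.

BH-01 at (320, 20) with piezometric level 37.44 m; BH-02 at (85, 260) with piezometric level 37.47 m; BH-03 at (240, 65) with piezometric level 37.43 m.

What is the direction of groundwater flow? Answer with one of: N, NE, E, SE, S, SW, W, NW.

SW

Taking BH-01 as reference: BH-02−BH-01 = (-235, 240, +0.03); BH-03−BH-01 = (-80, 45, -0.01).
Determinant of the coordinate differences = (-235)·45 − (-80)·240 = 8625.
∂h/∂x = [(+0.03)·45 − (-0.01)·240] / 8625 = +0.0004348
∂h/∂y = [(-235)·(-0.01) − (-80)·(+0.03)] / 8625 = +0.0005507
Flow = −∇h = (-0.0004348 east, -0.0005507 north), which points southwest.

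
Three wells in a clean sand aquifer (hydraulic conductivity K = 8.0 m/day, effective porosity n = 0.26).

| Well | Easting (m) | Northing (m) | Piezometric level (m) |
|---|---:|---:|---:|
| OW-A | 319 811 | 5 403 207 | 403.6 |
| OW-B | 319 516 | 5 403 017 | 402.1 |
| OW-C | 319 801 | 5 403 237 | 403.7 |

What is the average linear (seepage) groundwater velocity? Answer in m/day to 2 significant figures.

With h = a·x + b·y + c and OW-A as origin, the differences give:
  (-295)·a + (-190)·b = -1.5
  (-10)·a + 30·b = +0.1
Eliminate b (×30 and ×(-190), subtract): -10750·a = -26.00 → a = ∂h/∂x = +0.002419
Back-substitute: b = ∂h/∂y = +0.004140.
|∇h| = √(0.002419² + 0.004140²) = 0.004795
Seepage velocity v = K·i/n = 8.0 × 0.004795 / 0.26 = 0.1475 m/day.

0.15 m/day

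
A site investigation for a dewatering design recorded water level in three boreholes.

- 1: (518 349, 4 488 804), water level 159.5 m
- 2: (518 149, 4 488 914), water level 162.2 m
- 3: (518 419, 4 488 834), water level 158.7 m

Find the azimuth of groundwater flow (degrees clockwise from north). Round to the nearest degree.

Taking 1 as reference: 2−1 = (-200, 110, +2.7); 3−1 = (70, 30, -0.8).
Solve a·Δx + b·Δy = Δh: det = (-200)·30 − 70·110 = -13700.
∂h/∂x = [(+2.7)·30 − (-0.8)·110] / -13700 = -0.01234
∂h/∂y = [(-200)·(-0.8) − 70·(+2.7)] / -13700 = +0.002117
Flow direction (−∇h) has components (+0.01234 E, -0.002117 N).
Azimuth = atan2(E, N) = atan2(+0.01234, -0.002117) = 99.7° ≈ 100°.

100°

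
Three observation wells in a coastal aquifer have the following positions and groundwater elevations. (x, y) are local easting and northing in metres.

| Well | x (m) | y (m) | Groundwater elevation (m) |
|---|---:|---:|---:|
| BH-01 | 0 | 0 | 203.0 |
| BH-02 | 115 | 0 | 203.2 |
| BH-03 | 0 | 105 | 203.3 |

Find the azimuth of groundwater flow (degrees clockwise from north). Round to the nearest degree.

∂h/∂x = (203.2 − 203.0) / (115 − 0) = +0.001739
∂h/∂y = (203.3 − 203.0) / (105 − 0) = +0.002857
Flow direction (−∇h) has components (-0.001739 E, -0.002857 N).
Azimuth = atan2(E, N) = atan2(-0.001739, -0.002857) = 211.3° ≈ 211°.

211°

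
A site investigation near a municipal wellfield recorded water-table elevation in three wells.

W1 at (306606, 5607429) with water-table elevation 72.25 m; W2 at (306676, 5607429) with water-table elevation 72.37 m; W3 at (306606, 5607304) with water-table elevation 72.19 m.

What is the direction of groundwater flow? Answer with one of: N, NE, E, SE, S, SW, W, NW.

W

∂h/∂x = (72.37 − 72.25) / (306676 − 306606) = +0.001714
∂h/∂y = (72.19 − 72.25) / (5607304 − 5607429) = +0.0004800
Flow = −∇h = (-0.001714 east, -0.0004800 north), which points west.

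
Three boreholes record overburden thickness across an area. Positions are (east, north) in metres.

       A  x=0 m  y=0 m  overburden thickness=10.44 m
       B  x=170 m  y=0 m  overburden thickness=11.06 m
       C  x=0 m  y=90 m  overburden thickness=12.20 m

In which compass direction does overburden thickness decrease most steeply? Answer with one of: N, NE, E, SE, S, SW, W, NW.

S

∂d/∂x = (11.06 − 10.44) / (170 − 0) = +0.003647
∂d/∂y = (12.20 − 10.44) / (90 − 0) = +0.01956
Steepest decrease is along −∇f = (-0.003647 E, -0.01956 N) → south.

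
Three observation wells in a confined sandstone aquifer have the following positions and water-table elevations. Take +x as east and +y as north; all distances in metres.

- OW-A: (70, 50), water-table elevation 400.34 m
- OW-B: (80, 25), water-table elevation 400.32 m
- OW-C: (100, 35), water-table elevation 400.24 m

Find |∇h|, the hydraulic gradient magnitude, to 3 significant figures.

0.00373

With h = a·x + b·y + c and OW-A as origin, the differences give:
  10·a + (-25)·b = -0.02
  30·a + (-15)·b = -0.10
Eliminate b (×(-15) and ×(-25), subtract): 600·a = -2.200 → a = ∂h/∂x = -0.003667
Back-substitute: b = ∂h/∂y = -0.0006667.
|∇h| = √(-0.003667² + -0.0006667²) = 0.003727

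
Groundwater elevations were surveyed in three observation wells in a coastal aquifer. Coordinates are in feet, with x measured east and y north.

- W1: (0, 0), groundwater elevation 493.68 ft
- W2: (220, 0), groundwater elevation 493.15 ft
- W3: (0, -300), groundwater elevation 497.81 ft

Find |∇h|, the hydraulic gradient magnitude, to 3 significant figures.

0.0140

∂h/∂x = (493.15 − 493.68) / (220 − 0) = -0.002409
∂h/∂y = (497.81 − 493.68) / (-300 − 0) = -0.01377
|∇h| = √(-0.002409² + -0.01377²) = 0.01398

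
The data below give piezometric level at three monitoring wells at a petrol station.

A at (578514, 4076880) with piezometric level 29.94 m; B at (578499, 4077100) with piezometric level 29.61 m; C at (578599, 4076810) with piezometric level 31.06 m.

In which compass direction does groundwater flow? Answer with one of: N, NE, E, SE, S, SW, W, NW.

Differences from A: to B (Δx, Δy, Δh) = (-15, 220, -0.33); to C = (85, -70, +1.12).
Determinant of the coordinate differences = (-15)·(-70) − 85·220 = -17650.
∂h/∂x = [(-0.33)·(-70) − (+1.12)·220] / -17650 = +0.01265
∂h/∂y = [(-15)·(+1.12) − 85·(-0.33)] / -17650 = -0.0006374
Flow = −∇h = (-0.01265 east, +0.0006374 north), which points west.

W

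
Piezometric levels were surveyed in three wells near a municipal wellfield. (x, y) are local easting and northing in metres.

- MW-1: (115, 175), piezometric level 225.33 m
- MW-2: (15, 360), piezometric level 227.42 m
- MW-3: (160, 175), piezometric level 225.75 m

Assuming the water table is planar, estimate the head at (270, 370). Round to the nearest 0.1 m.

230.0 m

Taking MW-1 as reference: MW-2−MW-1 = (-100, 185, +2.09); MW-3−MW-1 = (45, 0, +0.42).
Solve a·Δx + b·Δy = Δh: det = (-100)·0 − 45·185 = -8325.
∂h/∂x = [(+2.09)·0 − (+0.42)·185] / -8325 = +0.009333
∂h/∂y = [(-100)·(+0.42) − 45·(+2.09)] / -8325 = +0.01634
h(270, 370) = 225.33 + (+0.009333)·(155) + (+0.01634)·(195) = 225.33 +1.447 +3.187 = 229.963 m.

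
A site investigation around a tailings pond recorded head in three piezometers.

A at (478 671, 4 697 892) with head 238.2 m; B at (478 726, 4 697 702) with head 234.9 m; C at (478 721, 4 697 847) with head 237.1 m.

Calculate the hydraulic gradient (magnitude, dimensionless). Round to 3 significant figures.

0.0172

Three-point gradient (reference A): Δ to B = (55, -190, -3.3), Δ to C = (50, -45, -1.1).
∂h/∂x = -0.008612, ∂h/∂y = +0.01488 (det = 7025).
|∇h| = √(-0.008612² + 0.01488²) = 0.01719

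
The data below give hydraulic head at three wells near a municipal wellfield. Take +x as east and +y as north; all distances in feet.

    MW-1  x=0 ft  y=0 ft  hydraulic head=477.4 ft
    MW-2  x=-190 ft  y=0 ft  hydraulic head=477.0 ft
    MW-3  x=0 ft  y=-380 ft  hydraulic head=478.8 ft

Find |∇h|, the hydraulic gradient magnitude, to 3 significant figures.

0.00424

∂h/∂x = (477.0 − 477.4) / (-190 − 0) = +0.002105
∂h/∂y = (478.8 − 477.4) / (-380 − 0) = -0.003684
|∇h| = √(0.002105² + -0.003684²) = 0.004243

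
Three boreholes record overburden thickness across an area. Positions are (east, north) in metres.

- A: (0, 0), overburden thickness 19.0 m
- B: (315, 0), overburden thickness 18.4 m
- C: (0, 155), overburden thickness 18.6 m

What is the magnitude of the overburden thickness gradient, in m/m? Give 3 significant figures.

∂d/∂x = (18.4 − 19.0) / (315 − 0) = -0.001905
∂d/∂y = (18.6 − 19.0) / (155 − 0) = -0.002581
|∇f| = √(-0.001905² + -0.002581²) = 0.003208 m/m

0.00321 m/m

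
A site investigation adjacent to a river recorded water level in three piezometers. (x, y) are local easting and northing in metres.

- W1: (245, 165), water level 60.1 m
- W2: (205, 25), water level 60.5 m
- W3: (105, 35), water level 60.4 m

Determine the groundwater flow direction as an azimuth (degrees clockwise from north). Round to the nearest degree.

347°

Taking W1 as reference: W2−W1 = (-40, -140, +0.4); W3−W1 = (-140, -130, +0.3).
Determinant of the coordinate differences = (-40)·(-130) − (-140)·(-140) = -14400.
∂h/∂x = [(+0.4)·(-130) − (+0.3)·(-140)] / -14400 = +0.0006944
∂h/∂y = [(-40)·(+0.3) − (-140)·(+0.4)] / -14400 = -0.003056
Flow direction (−∇h) has components (-0.0006944 E, +0.003056 N).
Azimuth = atan2(E, N) = atan2(-0.0006944, +0.003056) = 347.2° ≈ 347°.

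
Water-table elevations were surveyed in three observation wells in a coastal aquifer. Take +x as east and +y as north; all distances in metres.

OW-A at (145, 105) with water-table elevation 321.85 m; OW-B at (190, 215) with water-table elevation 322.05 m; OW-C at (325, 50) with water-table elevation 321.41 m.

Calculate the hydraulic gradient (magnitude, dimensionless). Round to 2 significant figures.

Taking OW-A as reference: OW-B−OW-A = (45, 110, +0.20); OW-C−OW-A = (180, -55, -0.44).
Determinant of the coordinate differences = 45·(-55) − 180·110 = -22275.
∂h/∂x = [(+0.20)·(-55) − (-0.44)·110] / -22275 = -0.001679
∂h/∂y = [45·(-0.44) − 180·(+0.20)] / -22275 = +0.002505
|∇h| = √(-0.001679² + 0.002505²) = 0.003016

0.0030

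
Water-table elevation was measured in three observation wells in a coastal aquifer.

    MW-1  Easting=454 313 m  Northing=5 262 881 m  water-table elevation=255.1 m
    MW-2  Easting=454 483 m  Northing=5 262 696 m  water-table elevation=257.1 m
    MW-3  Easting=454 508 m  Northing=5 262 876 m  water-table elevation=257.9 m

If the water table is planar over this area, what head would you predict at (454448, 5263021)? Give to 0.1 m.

257.4 m

Differences from MW-1: to MW-2 (Δx, Δy, Δh) = (170, -185, +2.0); to MW-3 = (195, -5, +2.8).
Determinant of the coordinate differences = 170·(-5) − 195·(-185) = 35225.
∂h/∂x = [(+2.0)·(-5) − (+2.8)·(-185)] / 35225 = +0.01442
∂h/∂y = [170·(+2.8) − 195·(+2.0)] / 35225 = +0.002441
h(454448, 5263021) = 255.1 + (+0.01442)·(135) + (+0.002441)·(140) = 255.1 +1.947 +0.342 = 257.389 m.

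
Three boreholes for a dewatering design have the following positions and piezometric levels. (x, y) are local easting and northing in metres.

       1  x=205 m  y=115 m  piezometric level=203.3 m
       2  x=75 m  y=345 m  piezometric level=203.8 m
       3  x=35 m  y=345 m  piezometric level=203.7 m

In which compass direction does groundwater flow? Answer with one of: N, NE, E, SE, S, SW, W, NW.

SW

Three-point gradient (reference 1): Δ to 2 = (-130, 230, +0.5), Δ to 3 = (-170, 230, +0.4).
∂h/∂x = +0.002500, ∂h/∂y = +0.003587 (det = 9200).
Flow = −∇h = (-0.002500 east, -0.003587 north), which points southwest.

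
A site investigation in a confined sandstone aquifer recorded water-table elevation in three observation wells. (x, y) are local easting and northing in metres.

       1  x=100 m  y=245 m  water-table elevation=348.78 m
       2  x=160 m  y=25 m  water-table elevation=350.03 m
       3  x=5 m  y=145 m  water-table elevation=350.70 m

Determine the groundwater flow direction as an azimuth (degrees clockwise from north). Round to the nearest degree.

052°

Taking 1 as reference: 2−1 = (60, -220, +1.25); 3−1 = (-95, -100, +1.92).
Solve a·Δx + b·Δy = Δh: det = 60·(-100) − (-95)·(-220) = -26900.
∂h/∂x = [(+1.25)·(-100) − (+1.92)·(-220)] / -26900 = -0.01106
∂h/∂y = [60·(+1.92) − (-95)·(+1.25)] / -26900 = -0.008697
Flow direction (−∇h) has components (+0.01106 E, +0.008697 N).
Azimuth = atan2(E, N) = atan2(+0.01106, +0.008697) = 51.8° ≈ 052°.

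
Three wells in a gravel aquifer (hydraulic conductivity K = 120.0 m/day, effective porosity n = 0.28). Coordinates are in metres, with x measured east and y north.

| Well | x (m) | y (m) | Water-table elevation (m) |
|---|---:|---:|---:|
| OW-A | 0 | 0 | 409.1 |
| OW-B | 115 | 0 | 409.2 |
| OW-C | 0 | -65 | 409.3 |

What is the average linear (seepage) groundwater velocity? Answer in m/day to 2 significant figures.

1.4 m/day

∂h/∂x = (409.2 − 409.1) / (115 − 0) = +0.0008696
∂h/∂y = (409.3 − 409.1) / (-65 − 0) = -0.003077
|∇h| = √(0.0008696² + -0.003077²) = 0.003198
Seepage velocity v = K·i/n = 120.0 × 0.003198 / 0.28 = 1.371 m/day.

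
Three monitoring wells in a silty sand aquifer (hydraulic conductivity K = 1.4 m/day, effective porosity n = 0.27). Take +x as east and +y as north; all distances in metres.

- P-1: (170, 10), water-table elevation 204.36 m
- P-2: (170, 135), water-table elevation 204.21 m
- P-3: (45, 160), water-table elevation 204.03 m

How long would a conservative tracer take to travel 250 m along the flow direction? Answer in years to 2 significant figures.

With h = a·x + b·y + c and P-1 as origin, the differences give:
  0·a + 125·b = -0.15
  (-125)·a + 150·b = -0.33
Eliminate b (×150 and ×125, subtract): 15625·a = 18.750 → a = ∂h/∂x = +0.001200
Back-substitute: b = ∂h/∂y = -0.001200.
|∇h| = √(0.001200² + -0.001200²) = 0.001697
Seepage velocity v = K·i/n = 1.4 × 0.001697 / 0.27 = 0.008799 m/day.
t = 250 / 0.008799 = 2.841e+04 days = 77.8 years.

78 years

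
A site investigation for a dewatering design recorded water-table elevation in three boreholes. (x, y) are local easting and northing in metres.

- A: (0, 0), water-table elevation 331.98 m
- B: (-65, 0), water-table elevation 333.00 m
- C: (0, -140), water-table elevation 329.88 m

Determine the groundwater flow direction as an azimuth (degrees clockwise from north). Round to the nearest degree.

∂h/∂x = (333.00 − 331.98) / (-65 − 0) = -0.01569
∂h/∂y = (329.88 − 331.98) / (-140 − 0) = +0.01500
Flow direction (−∇h) has components (+0.01569 E, -0.01500 N).
Azimuth = atan2(E, N) = atan2(+0.01569, -0.01500) = 133.7° ≈ 134°.

134°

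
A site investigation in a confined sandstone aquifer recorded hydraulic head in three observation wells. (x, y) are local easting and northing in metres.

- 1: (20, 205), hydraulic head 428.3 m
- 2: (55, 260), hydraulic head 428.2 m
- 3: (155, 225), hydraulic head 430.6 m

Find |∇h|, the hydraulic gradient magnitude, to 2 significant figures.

0.024

Three-point gradient (reference 1): Δ to 2 = (35, 55, -0.1), Δ to 3 = (135, 20, +2.3).
∂h/∂x = +0.01911, ∂h/∂y = -0.01398 (det = -6725).
|∇h| = √(0.01911² + -0.01398²) = 0.02368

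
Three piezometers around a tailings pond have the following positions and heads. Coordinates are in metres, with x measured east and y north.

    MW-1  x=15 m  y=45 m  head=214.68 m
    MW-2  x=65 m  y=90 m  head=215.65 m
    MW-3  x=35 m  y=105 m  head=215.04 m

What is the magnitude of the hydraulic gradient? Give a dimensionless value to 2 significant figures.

0.020

Taking MW-1 as reference: MW-2−MW-1 = (50, 45, +0.97); MW-3−MW-1 = (20, 60, +0.36).
Determinant of the coordinate differences = 50·60 − 20·45 = 2100.
∂h/∂x = [(+0.97)·60 − (+0.36)·45] / 2100 = +0.02000
∂h/∂y = [50·(+0.36) − 20·(+0.97)] / 2100 = -0.0006667
|∇h| = √(0.02000² + -0.0006667²) = 0.02001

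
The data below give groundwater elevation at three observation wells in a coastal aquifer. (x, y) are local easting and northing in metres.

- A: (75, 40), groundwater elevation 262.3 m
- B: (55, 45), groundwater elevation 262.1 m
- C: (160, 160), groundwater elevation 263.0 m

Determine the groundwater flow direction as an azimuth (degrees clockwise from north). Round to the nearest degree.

With h = a·x + b·y + c and A as origin, the differences give:
  (-20)·a + 5·b = -0.2
  85·a + 120·b = +0.7
Eliminate b (×120 and ×5, subtract): -2825·a = -27.50 → a = ∂h/∂x = +0.009735
Back-substitute: b = ∂h/∂y = -0.001062.
Flow direction (−∇h) has components (-0.009735 E, +0.001062 N).
Azimuth = atan2(E, N) = atan2(-0.009735, +0.001062) = 276.2° ≈ 276°.

276°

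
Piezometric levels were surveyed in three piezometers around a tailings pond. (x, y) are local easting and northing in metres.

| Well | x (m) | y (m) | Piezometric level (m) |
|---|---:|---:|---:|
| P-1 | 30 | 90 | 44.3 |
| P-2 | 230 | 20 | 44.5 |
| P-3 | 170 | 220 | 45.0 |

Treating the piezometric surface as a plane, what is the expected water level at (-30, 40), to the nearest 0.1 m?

44.0 m

Taking P-1 as reference: P-2−P-1 = (200, -70, +0.2); P-3−P-1 = (140, 130, +0.7).
Determinant of the coordinate differences = 200·130 − 140·(-70) = 35800.
∂h/∂x = [(+0.2)·130 − (+0.7)·(-70)] / 35800 = +0.002095
∂h/∂y = [200·(+0.7) − 140·(+0.2)] / 35800 = +0.003128
h(-30, 40) = 44.3 + (+0.002095)·(-60) + (+0.003128)·(-50) = 44.3 -0.126 -0.156 = 44.018 m.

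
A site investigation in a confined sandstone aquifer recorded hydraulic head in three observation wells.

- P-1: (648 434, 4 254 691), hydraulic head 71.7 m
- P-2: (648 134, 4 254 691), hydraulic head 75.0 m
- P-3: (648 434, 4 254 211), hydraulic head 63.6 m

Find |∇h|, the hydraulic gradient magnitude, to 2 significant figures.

0.020

∂h/∂x = (75.0 − 71.7) / (648134 − 648434) = -0.01100
∂h/∂y = (63.6 − 71.7) / (4254211 − 4254691) = +0.01688
|∇h| = √(-0.01100² + 0.01688²) = 0.02015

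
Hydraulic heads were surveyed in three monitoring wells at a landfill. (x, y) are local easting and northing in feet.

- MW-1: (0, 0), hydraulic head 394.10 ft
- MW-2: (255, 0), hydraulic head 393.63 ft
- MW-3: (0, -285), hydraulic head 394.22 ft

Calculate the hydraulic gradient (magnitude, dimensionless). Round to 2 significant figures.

∂h/∂x = (393.63 − 394.10) / (255 − 0) = -0.001843
∂h/∂y = (394.22 − 394.10) / (-285 − 0) = -0.0004211
|∇h| = √(-0.001843² + -0.0004211²) = 0.00189

0.0019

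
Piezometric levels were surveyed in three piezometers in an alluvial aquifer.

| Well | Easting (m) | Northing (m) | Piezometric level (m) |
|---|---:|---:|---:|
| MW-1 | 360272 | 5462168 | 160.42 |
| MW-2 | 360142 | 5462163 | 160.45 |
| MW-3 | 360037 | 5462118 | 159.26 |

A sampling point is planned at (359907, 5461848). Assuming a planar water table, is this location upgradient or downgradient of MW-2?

Three-point gradient (reference MW-1): Δ to MW-2 = (-130, -5, +0.03), Δ to MW-3 = (-235, -50, -1.16).
∂h/∂x = -0.001371, ∂h/∂y = +0.02964 (det = 5325).
Head at (359907, 5461848) = 160.42 + (-0.001371)·(-365) + (+0.02964)·(-320) = 151.43 m.
That is lower than the 160.45 m at MW-2, so the point is downgradient.

downgradient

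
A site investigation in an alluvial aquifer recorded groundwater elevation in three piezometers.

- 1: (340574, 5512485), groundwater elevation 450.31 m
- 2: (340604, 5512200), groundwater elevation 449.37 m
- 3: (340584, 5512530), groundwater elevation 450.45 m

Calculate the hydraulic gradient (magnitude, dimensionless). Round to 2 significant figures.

Differences from 1: to 2 (Δx, Δy, Δh) = (30, -285, -0.94); to 3 = (10, 45, +0.14).
Solve a·Δx + b·Δy = Δh: det = 30·45 − 10·(-285) = 4200.
∂h/∂x = [(-0.94)·45 − (+0.14)·(-285)] / 4200 = -0.0005714
∂h/∂y = [30·(+0.14) − 10·(-0.94)] / 4200 = +0.003238
|∇h| = √(-0.0005714² + 0.003238²) = 0.003288

0.0033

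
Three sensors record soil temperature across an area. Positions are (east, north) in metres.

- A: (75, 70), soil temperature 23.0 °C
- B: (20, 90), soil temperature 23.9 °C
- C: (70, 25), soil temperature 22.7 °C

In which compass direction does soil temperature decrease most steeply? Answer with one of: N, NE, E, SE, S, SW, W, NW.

SE

Differences from A: to B (Δx, Δy, Δh) = (-55, 20, +0.9); to C = (-5, -45, -0.3).
Determinant of the coordinate differences = (-55)·(-45) − (-5)·20 = 2575.
∂T/∂x = [(+0.9)·(-45) − (-0.3)·20] / 2575 = -0.01340
∂T/∂y = [(-55)·(-0.3) − (-5)·(+0.9)] / 2575 = +0.008155
Steepest decrease is along −∇f = (+0.01340 E, -0.008155 N) → southeast.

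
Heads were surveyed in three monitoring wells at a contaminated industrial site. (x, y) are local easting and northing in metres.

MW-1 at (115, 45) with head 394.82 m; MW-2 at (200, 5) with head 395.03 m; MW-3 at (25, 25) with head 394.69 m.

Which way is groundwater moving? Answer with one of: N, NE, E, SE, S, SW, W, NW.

Differences from MW-1: to MW-2 (Δx, Δy, Δh) = (85, -40, +0.21); to MW-3 = (-90, -20, -0.13).
Solve a·Δx + b·Δy = Δh: det = 85·(-20) − (-90)·(-40) = -5300.
∂h/∂x = [(+0.21)·(-20) − (-0.13)·(-40)] / -5300 = +0.001774
∂h/∂y = [85·(-0.13) − (-90)·(+0.21)] / -5300 = -0.001481
Flow = −∇h = (-0.001774 east, +0.001481 north), which points northwest.

NW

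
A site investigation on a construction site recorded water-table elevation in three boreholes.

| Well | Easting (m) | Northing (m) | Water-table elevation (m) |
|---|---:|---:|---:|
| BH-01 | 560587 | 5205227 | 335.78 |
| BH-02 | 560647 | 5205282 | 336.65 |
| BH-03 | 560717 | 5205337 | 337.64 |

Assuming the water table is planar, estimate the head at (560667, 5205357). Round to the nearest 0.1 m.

Taking BH-01 as reference: BH-02−BH-01 = (60, 55, +0.87); BH-03−BH-01 = (130, 110, +1.86).
Determinant of the coordinate differences = 60·110 − 130·55 = -550.
∂h/∂x = [(+0.87)·110 − (+1.86)·55] / -550 = +0.01200
∂h/∂y = [60·(+1.86) − 130·(+0.87)] / -550 = +0.002727
h(560667, 5205357) = 335.78 + (+0.01200)·(80) + (+0.002727)·(130) = 335.78 +0.960 +0.355 = 337.095 m.

337.1 m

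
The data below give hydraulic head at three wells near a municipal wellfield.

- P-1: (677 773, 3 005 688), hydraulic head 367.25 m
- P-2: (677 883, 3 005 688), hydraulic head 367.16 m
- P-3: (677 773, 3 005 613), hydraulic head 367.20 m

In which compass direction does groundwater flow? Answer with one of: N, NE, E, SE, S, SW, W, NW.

∂h/∂x = (367.16 − 367.25) / (677883 − 677773) = -0.0008182
∂h/∂y = (367.20 − 367.25) / (3005613 − 3005688) = +0.0006667
Flow = −∇h = (+0.0008182 east, -0.0006667 north), which points southeast.

SE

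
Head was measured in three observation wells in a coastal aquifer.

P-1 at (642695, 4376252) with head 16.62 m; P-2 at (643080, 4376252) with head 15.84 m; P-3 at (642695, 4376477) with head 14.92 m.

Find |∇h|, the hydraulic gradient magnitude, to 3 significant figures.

0.00782

∂h/∂x = (15.84 − 16.62) / (643080 − 642695) = -0.002026
∂h/∂y = (14.92 − 16.62) / (4376477 − 4376252) = -0.007556
|∇h| = √(-0.002026² + -0.007556²) = 0.007823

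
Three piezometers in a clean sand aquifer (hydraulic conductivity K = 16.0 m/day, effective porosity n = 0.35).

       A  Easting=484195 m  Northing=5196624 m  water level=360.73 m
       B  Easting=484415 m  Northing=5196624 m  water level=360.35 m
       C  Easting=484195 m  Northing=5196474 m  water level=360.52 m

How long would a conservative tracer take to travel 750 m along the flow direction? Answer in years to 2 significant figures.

20 years

∂h/∂x = (360.35 − 360.73) / (484415 − 484195) = -0.001727
∂h/∂y = (360.52 − 360.73) / (5196474 − 5196624) = +0.001400
|∇h| = √(-0.001727² + 0.001400²) = 0.002223
Seepage velocity v = K·i/n = 16.0 × 0.002223 / 0.35 = 0.1016 m/day.
t = 750 / 0.1016 = 7382 days = 20.2 years.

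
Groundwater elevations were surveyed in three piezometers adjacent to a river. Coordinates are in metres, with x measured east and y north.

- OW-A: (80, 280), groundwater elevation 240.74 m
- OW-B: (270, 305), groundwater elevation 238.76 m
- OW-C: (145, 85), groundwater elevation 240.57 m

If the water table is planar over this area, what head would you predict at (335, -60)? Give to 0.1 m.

239.0 m

With h = a·x + b·y + c and OW-A as origin, the differences give:
  190·a + 25·b = -1.98
  65·a + (-195)·b = -0.17
Eliminate b (×(-195) and ×25, subtract): -38675·a = 390.350 → a = ∂h/∂x = -0.01009
Back-substitute: b = ∂h/∂y = -0.002493.
h(335, -60) = 240.74 + (-0.01009)·(255) + (-0.002493)·(-340) = 240.74 -2.574 +0.847 = 239.014 m.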